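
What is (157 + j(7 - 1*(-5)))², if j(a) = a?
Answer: 28561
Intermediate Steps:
(157 + j(7 - 1*(-5)))² = (157 + (7 - 1*(-5)))² = (157 + (7 + 5))² = (157 + 12)² = 169² = 28561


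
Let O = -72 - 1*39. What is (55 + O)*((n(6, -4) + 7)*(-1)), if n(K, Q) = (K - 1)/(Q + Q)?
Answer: 357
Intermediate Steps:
n(K, Q) = (-1 + K)/(2*Q) (n(K, Q) = (-1 + K)/((2*Q)) = (-1 + K)*(1/(2*Q)) = (-1 + K)/(2*Q))
O = -111 (O = -72 - 39 = -111)
(55 + O)*((n(6, -4) + 7)*(-1)) = (55 - 111)*(((½)*(-1 + 6)/(-4) + 7)*(-1)) = -56*((½)*(-¼)*5 + 7)*(-1) = -56*(-5/8 + 7)*(-1) = -357*(-1) = -56*(-51/8) = 357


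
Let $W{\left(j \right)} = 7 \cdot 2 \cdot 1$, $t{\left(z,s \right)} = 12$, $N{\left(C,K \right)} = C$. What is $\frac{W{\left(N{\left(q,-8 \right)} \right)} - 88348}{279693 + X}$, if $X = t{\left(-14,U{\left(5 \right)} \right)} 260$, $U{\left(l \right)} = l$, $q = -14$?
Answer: $- \frac{88334}{282813} \approx -0.31234$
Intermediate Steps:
$X = 3120$ ($X = 12 \cdot 260 = 3120$)
$W{\left(j \right)} = 14$ ($W{\left(j \right)} = 14 \cdot 1 = 14$)
$\frac{W{\left(N{\left(q,-8 \right)} \right)} - 88348}{279693 + X} = \frac{14 - 88348}{279693 + 3120} = - \frac{88334}{282813}$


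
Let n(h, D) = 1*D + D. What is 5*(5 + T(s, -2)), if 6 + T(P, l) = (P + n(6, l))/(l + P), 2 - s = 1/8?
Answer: 80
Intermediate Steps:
n(h, D) = 2*D (n(h, D) = D + D = 2*D)
s = 15/8 (s = 2 - 1/8 = 2 - 1*⅛ = 2 - ⅛ = 15/8 ≈ 1.8750)
T(P, l) = -6 + (P + 2*l)/(P + l) (T(P, l) = -6 + (P + 2*l)/(l + P) = -6 + (P + 2*l)/(P + l))
5*(5 + T(s, -2)) = 5*(5 + (-5*15/8 - 4*(-2))/(15/8 - 2)) = 5*(5 + (-75/8 + 8)/(-⅛)) = 5*(5 - 8*(-11/8)) = 5*(5 + 11) = 5*16 = 80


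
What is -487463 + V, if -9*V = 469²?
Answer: -4607128/9 ≈ -5.1190e+5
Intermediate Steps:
V = -219961/9 (V = -⅑*469² = -⅑*219961 = -219961/9 ≈ -24440.)
-487463 + V = -487463 - 219961/9 = -4607128/9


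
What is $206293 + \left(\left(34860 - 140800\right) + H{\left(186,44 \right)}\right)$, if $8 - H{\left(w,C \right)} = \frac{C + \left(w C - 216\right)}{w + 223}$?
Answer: $\frac{41039637}{409} \approx 1.0034 \cdot 10^{5}$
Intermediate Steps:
$H{\left(w,C \right)} = 8 - \frac{-216 + C + C w}{223 + w}$ ($H{\left(w,C \right)} = 8 - \frac{C + \left(w C - 216\right)}{w + 223} = 8 - \frac{C + \left(C w - 216\right)}{223 + w} = 8 - \frac{C + \left(-216 + C w\right)}{223 + w} = 8 - \frac{-216 + C + C w}{223 + w}$)
$206293 + \left(\left(34860 - 140800\right) + H{\left(186,44 \right)}\right) = 206293 + \left(\left(34860 - 140800\right) + \frac{2000 - 44 + 8 \cdot 186 - 44 \cdot 186}{223 + 186}\right) = 206293 - \left(105940 - \frac{2000 - 44 + 1488 - 8184}{409}\right) = 206293 + \left(-105940 + \frac{1}{409} \left(-4740\right)\right) = 206293 - \frac{43334200}{409} = \frac{41039637}{409}$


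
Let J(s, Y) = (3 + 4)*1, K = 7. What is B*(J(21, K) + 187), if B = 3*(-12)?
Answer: -6984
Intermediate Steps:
B = -36
J(s, Y) = 7 (J(s, Y) = 7*1 = 7)
B*(J(21, K) + 187) = -36*(7 + 187) = -36*194 = -6984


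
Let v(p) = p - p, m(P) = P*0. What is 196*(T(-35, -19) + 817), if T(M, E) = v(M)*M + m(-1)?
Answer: 160132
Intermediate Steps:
m(P) = 0
v(p) = 0
T(M, E) = 0 (T(M, E) = 0*M + 0 = 0 + 0 = 0)
196*(T(-35, -19) + 817) = 196*(0 + 817) = 196*817 = 160132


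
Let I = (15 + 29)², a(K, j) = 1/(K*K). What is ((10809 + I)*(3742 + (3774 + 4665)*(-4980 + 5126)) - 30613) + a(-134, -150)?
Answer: 282819554960893/17956 ≈ 1.5751e+10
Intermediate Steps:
a(K, j) = K⁻² (a(K, j) = 1/(K²) = K⁻²)
I = 1936 (I = 44² = 1936)
((10809 + I)*(3742 + (3774 + 4665)*(-4980 + 5126)) - 30613) + a(-134, -150) = ((10809 + 1936)*(3742 + (3774 + 4665)*(-4980 + 5126)) - 30613) + (-134)⁻² = (12745*(3742 + 8439*146) - 30613) + 1/17956 = (12745*(3742 + 1232094) - 30613) + 1/17956 = (12745*1235836 - 30613) + 1/17956 = (15750729820 - 30613) + 1/17956 = 15750699207 + 1/17956 = 282819554960893/17956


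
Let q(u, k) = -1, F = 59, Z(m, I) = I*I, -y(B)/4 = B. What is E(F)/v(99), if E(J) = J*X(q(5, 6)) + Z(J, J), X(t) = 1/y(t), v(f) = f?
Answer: 4661/132 ≈ 35.311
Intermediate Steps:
y(B) = -4*B
Z(m, I) = I²
X(t) = -1/(4*t) (X(t) = 1/(-4*t) = -1/(4*t))
E(J) = J² + J/4 (E(J) = J*(-¼/(-1)) + J² = J*(-¼*(-1)) + J² = J*(¼) + J² = J/4 + J² = J² + J/4)
E(F)/v(99) = (59*(¼ + 59))/99 = (59*(237/4))*(1/99) = (13983/4)*(1/99) = 4661/132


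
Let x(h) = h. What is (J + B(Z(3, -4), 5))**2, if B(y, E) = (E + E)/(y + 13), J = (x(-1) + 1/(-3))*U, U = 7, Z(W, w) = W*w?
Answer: 4/9 ≈ 0.44444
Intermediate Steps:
J = -28/3 (J = (-1 + 1/(-3))*7 = (-1 - 1/3)*7 = -4/3*7 = -28/3 ≈ -9.3333)
B(y, E) = 2*E/(13 + y) (B(y, E) = (2*E)/(13 + y) = 2*E/(13 + y))
(J + B(Z(3, -4), 5))**2 = (-28/3 + 2*5/(13 + 3*(-4)))**2 = (-28/3 + 2*5/(13 - 12))**2 = (-28/3 + 2*5/1)**2 = (-28/3 + 2*5*1)**2 = (-28/3 + 10)**2 = (2/3)**2 = 4/9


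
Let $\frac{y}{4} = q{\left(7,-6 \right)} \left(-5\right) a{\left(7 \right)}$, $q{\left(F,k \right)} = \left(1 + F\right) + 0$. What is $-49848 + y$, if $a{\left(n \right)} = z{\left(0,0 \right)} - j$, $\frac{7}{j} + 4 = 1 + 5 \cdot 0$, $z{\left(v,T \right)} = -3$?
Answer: $- \frac{149224}{3} \approx -49741.0$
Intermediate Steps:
$j = - \frac{7}{3}$ ($j = \frac{7}{-4 + \left(1 + 5 \cdot 0\right)} = \frac{7}{-4 + \left(1 + 0\right)} = \frac{7}{-4 + 1} = \frac{7}{-3} = 7 \left(- \frac{1}{3}\right) = - \frac{7}{3} \approx -2.3333$)
$q{\left(F,k \right)} = 1 + F$
$a{\left(n \right)} = - \frac{2}{3}$ ($a{\left(n \right)} = -3 - - \frac{7}{3} = -3 + \frac{7}{3} = - \frac{2}{3}$)
$y = \frac{320}{3}$ ($y = 4 \left(1 + 7\right) \left(-5\right) \left(- \frac{2}{3}\right) = 4 \cdot 8 \left(-5\right) \left(- \frac{2}{3}\right) = 4 \left(\left(-40\right) \left(- \frac{2}{3}\right)\right) = 4 \cdot \frac{80}{3} = \frac{320}{3} \approx 106.67$)
$-49848 + y = -49848 + \frac{320}{3} = - \frac{149224}{3}$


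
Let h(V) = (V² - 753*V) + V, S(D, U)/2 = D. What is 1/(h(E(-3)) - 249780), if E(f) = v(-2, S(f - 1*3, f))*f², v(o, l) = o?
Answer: -1/235920 ≈ -4.2387e-6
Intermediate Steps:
S(D, U) = 2*D
E(f) = -2*f²
h(V) = V² - 752*V
1/(h(E(-3)) - 249780) = 1/((-2*(-3)²)*(-752 - 2*(-3)²) - 249780) = 1/((-2*9)*(-752 - 2*9) - 249780) = 1/(-18*(-752 - 18) - 249780) = 1/(-18*(-770) - 249780) = 1/(13860 - 249780) = 1/(-235920) = -1/235920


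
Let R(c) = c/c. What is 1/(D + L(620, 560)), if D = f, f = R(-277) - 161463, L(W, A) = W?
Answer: -1/160842 ≈ -6.2173e-6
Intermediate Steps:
R(c) = 1
f = -161462 (f = 1 - 161463 = -161462)
D = -161462
1/(D + L(620, 560)) = 1/(-161462 + 620) = 1/(-160842) = -1/160842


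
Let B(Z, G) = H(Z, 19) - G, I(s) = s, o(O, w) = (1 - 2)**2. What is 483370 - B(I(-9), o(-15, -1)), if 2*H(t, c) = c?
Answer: 966723/2 ≈ 4.8336e+5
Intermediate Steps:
o(O, w) = 1 (o(O, w) = (-1)**2 = 1)
H(t, c) = c/2
B(Z, G) = 19/2 - G (B(Z, G) = (1/2)*19 - G = 19/2 - G)
483370 - B(I(-9), o(-15, -1)) = 483370 - (19/2 - 1*1) = 483370 - (19/2 - 1) = 483370 - 1*17/2 = 483370 - 17/2 = 966723/2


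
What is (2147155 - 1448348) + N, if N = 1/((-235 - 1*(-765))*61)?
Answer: 22592430311/32330 ≈ 6.9881e+5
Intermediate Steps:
N = 1/32330 (N = 1/((-235 + 765)*61) = 1/(530*61) = 1/32330 ≈ 3.0931e-5)
(2147155 - 1448348) + N = (2147155 - 1448348) + 1/32330 = 698807 + 1/32330 = 22592430311/32330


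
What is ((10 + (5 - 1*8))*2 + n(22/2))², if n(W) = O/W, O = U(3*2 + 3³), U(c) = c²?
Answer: 12769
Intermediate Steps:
O = 1089 (O = (3*2 + 3³)² = (6 + 27)² = 33² = 1089)
n(W) = 1089/W
((10 + (5 - 1*8))*2 + n(22/2))² = ((10 + (5 - 1*8))*2 + 1089/((22/2)))² = ((10 + (5 - 8))*2 + 1089/((22*(½))))² = ((10 - 3)*2 + 1089/11)² = (7*2 + 1089*(1/11))² = (14 + 99)² = 113² = 12769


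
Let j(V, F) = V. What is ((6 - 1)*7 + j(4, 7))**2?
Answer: 1521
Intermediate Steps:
((6 - 1)*7 + j(4, 7))**2 = ((6 - 1)*7 + 4)**2 = (5*7 + 4)**2 = (35 + 4)**2 = 39**2 = 1521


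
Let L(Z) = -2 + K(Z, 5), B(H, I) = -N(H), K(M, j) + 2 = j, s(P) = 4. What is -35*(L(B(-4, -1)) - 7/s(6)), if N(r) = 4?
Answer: 105/4 ≈ 26.250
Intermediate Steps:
K(M, j) = -2 + j
B(H, I) = -4 (B(H, I) = -1*4 = -4)
L(Z) = 1 (L(Z) = -2 + (-2 + 5) = -2 + 3 = 1)
-35*(L(B(-4, -1)) - 7/s(6)) = -35*(1 - 7/4) = -35*(-¾) = 105/4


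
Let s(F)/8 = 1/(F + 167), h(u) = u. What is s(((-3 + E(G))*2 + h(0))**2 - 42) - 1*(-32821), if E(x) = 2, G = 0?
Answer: 4233917/129 ≈ 32821.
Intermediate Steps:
s(F) = 8/(167 + F) (s(F) = 8/(F + 167) = 8/(167 + F))
s(((-3 + E(G))*2 + h(0))**2 - 42) - 1*(-32821) = 8/(167 + (((-3 + 2)*2 + 0)**2 - 42)) - 1*(-32821) = 8/(167 + ((-1*2 + 0)**2 - 42)) + 32821 = 8/(167 + ((-2 + 0)**2 - 42)) + 32821 = 8/(167 + ((-2)**2 - 42)) + 32821 = 8/(167 + (4 - 42)) + 32821 = 8/(167 - 38) + 32821 = 8/129 + 32821 = 4233917/129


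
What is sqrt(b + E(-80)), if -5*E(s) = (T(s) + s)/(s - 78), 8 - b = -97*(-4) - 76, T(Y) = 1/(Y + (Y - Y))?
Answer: I*sqrt(3036633758)/3160 ≈ 17.439*I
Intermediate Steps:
T(Y) = 1/Y (T(Y) = 1/(Y + 0) = 1/Y)
b = -304 (b = 8 - (-97*(-4) - 76) = 8 - (388 - 76) = 8 - 1*312 = 8 - 312 = -304)
E(s) = -(s + 1/s)/(5*(-78 + s)) (E(s) = -(1/s + s)/(5*(s - 78)) = -(s + 1/s)/(5*(-78 + s)))
sqrt(b + E(-80)) = sqrt(-304 + (1/5)*(-1 - 1*(-80)**2)/(-80*(-78 - 80))) = sqrt(-304 + (1/5)*(-1/80)*(-1 - 1*6400)/(-158)) = sqrt(-304 + (1/5)*(-1/80)*(-1/158)*(-1 - 6400)) = sqrt(-304 + (1/5)*(-1/80)*(-1/158)*(-6401)) = sqrt(-304 - 6401/63200) = sqrt(-19219201/63200) = I*sqrt(3036633758)/3160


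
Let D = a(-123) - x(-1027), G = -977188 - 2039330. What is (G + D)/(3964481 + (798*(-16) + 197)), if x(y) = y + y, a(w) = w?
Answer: -3014587/3951910 ≈ -0.76282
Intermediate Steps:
x(y) = 2*y
G = -3016518
D = 1931 (D = -123 - 2*(-1027) = -123 - 1*(-2054) = -123 + 2054 = 1931)
(G + D)/(3964481 + (798*(-16) + 197)) = (-3016518 + 1931)/(3964481 + (798*(-16) + 197)) = -3014587/(3964481 + (-12768 + 197)) = -3014587/(3964481 - 12571) = -3014587/3951910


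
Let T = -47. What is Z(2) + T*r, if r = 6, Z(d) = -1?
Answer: -283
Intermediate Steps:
Z(2) + T*r = -1 - 47*6 = -1 - 282 = -283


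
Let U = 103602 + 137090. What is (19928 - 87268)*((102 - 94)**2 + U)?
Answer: -16212509040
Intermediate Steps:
U = 240692
(19928 - 87268)*((102 - 94)**2 + U) = (19928 - 87268)*((102 - 94)**2 + 240692) = -67340*(8**2 + 240692) = -67340*(64 + 240692) = -67340*240756 = -16212509040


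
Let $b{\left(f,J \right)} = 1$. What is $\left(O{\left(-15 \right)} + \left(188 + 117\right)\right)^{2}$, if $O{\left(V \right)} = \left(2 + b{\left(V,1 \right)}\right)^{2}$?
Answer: $98596$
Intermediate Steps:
$O{\left(V \right)} = 9$ ($O{\left(V \right)} = \left(2 + 1\right)^{2} = 3^{2} = 9$)
$\left(O{\left(-15 \right)} + \left(188 + 117\right)\right)^{2} = \left(9 + \left(188 + 117\right)\right)^{2} = \left(9 + 305\right)^{2} = 314^{2} = 98596$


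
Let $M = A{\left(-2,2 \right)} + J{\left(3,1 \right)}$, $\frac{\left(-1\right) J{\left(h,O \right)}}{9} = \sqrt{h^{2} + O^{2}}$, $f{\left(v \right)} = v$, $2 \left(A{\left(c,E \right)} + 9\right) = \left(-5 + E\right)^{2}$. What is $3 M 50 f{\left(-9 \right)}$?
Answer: $6075 + 12150 \sqrt{10} \approx 44497.0$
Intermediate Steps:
$A{\left(c,E \right)} = -9 + \frac{\left(-5 + E\right)^{2}}{2}$
$J{\left(h,O \right)} = - 9 \sqrt{O^{2} + h^{2}}$ ($J{\left(h,O \right)} = - 9 \sqrt{h^{2} + O^{2}} = - 9 \sqrt{O^{2} + h^{2}}$)
$M = - \frac{9}{2} - 9 \sqrt{10}$ ($M = \left(-9 + \frac{\left(-5 + 2\right)^{2}}{2}\right) - 9 \sqrt{1^{2} + 3^{2}} = \left(-9 + \frac{\left(-3\right)^{2}}{2}\right) - 9 \sqrt{1 + 9} = \left(-9 + \frac{1}{2} \cdot 9\right) - 9 \sqrt{10} = \left(-9 + \frac{9}{2}\right) - 9 \sqrt{10} = - \frac{9}{2} - 9 \sqrt{10} \approx -32.961$)
$3 M 50 f{\left(-9 \right)} = 3 \left(- \frac{9}{2} - 9 \sqrt{10}\right) 50 \left(-9\right) = \left(- \frac{27}{2} - 27 \sqrt{10}\right) 50 \left(-9\right) = \left(-675 - 1350 \sqrt{10}\right) \left(-9\right) = 6075 + 12150 \sqrt{10}$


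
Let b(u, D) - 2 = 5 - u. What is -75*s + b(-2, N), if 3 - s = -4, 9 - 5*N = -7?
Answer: -516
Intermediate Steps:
N = 16/5 (N = 9/5 - 1/5*(-7) = 9/5 + 7/5 = 16/5 ≈ 3.2000)
b(u, D) = 7 - u (b(u, D) = 2 + (5 - u) = 7 - u)
s = 7 (s = 3 - 1*(-4) = 3 + 4 = 7)
-75*s + b(-2, N) = -75*7 + (7 - 1*(-2)) = -525 + (7 + 2) = -525 + 9 = -516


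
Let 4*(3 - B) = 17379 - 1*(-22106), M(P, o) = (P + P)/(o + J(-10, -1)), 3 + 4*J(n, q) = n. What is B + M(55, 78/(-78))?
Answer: -672801/68 ≈ -9894.1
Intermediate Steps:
J(n, q) = -¾ + n/4
M(P, o) = 2*P/(-13/4 + o) (M(P, o) = (P + P)/(o + (-¾ + (¼)*(-10))) = (2*P)/(o + (-¾ - 5/2)) = (2*P)/(o - 13/4) = (2*P)/(-13/4 + o) = 2*P/(-13/4 + o))
B = -39473/4 (B = 3 - (17379 - 1*(-22106))/4 = 3 - (17379 + 22106)/4 = 3 - ¼*39485 = 3 - 39485/4 = -39473/4 ≈ -9868.3)
B + M(55, 78/(-78)) = -39473/4 + 8*55/(-13 + 4*(78/(-78))) = -39473/4 + 8*55/(-13 + 4*(78*(-1/78))) = -39473/4 + 8*55/(-13 + 4*(-1)) = -39473/4 + 8*55/(-13 - 4) = -39473/4 + 8*55/(-17) = -39473/4 + 8*55*(-1/17) = -39473/4 - 440/17 = -672801/68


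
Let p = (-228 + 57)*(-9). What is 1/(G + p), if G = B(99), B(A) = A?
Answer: 1/1638 ≈ 0.00061050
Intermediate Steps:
G = 99
p = 1539 (p = -171*(-9) = 1539)
1/(G + p) = 1/(99 + 1539) = 1/1638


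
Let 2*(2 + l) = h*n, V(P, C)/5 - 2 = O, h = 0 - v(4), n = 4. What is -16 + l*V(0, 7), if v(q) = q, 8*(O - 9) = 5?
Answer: -2389/4 ≈ -597.25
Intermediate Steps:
O = 77/8 (O = 9 + (⅛)*5 = 9 + 5/8 = 77/8 ≈ 9.6250)
h = -4 (h = 0 - 1*4 = 0 - 4 = -4)
V(P, C) = 465/8 (V(P, C) = 10 + 5*(77/8) = 10 + 385/8 = 465/8)
l = -10 (l = -2 + (-4*4)/2 = -2 + (½)*(-16) = -2 - 8 = -10)
-16 + l*V(0, 7) = -16 - 10*465/8 = -16 - 2325/4 = -2389/4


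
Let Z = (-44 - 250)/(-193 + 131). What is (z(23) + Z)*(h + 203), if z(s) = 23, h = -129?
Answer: 63640/31 ≈ 2052.9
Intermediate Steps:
Z = 147/31 (Z = -294/(-62) = -294*(-1/62) = 147/31 ≈ 4.7419)
(z(23) + Z)*(h + 203) = (23 + 147/31)*(-129 + 203) = (860/31)*74 = 63640/31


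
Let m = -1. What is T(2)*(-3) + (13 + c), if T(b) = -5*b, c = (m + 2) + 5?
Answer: 49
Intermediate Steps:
c = 6 (c = (-1 + 2) + 5 = 1 + 5 = 6)
T(2)*(-3) + (13 + c) = -5*2*(-3) + (13 + 6) = -10*(-3) + 19 = 30 + 19 = 49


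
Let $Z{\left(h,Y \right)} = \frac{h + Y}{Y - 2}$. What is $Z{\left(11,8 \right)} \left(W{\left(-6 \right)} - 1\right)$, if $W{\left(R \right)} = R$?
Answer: $- \frac{133}{6} \approx -22.167$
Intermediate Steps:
$Z{\left(h,Y \right)} = \frac{Y + h}{-2 + Y}$
$Z{\left(11,8 \right)} \left(W{\left(-6 \right)} - 1\right) = \frac{8 + 11}{-2 + 8} \left(-6 - 1\right) = \frac{1}{6} \cdot 19 \left(-7\right) = \frac{19}{6} \left(-7\right) = - \frac{133}{6}$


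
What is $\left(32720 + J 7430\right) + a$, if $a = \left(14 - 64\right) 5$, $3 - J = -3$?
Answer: $77050$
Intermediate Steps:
$J = 6$ ($J = 3 - -3 = 3 + 3 = 6$)
$a = -250$ ($a = \left(-50\right) 5 = -250$)
$\left(32720 + J 7430\right) + a = \left(32720 + 6 \cdot 7430\right) - 250 = \left(32720 + 44580\right) - 250 = 77300 - 250 = 77050$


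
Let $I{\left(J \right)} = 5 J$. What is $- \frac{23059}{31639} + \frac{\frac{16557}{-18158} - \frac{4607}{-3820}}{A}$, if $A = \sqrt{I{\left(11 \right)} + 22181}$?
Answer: $- \frac{23059}{31639} + \frac{10203083 \sqrt{5559}}{385592030040} \approx -0.72684$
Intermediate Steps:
$A = 2 \sqrt{5559}$ ($A = \sqrt{5 \cdot 11 + 22181} = \sqrt{55 + 22181} = \sqrt{22236} = 2 \sqrt{5559} \approx 149.12$)
$- \frac{23059}{31639} + \frac{\frac{16557}{-18158} - \frac{4607}{-3820}}{A} = - \frac{23059}{31639} + \frac{\frac{16557}{-18158} - \frac{4607}{-3820}}{2 \sqrt{5559}} = \left(-23059\right) \frac{1}{31639} + \left(16557 \left(- \frac{1}{18158}\right) - - \frac{4607}{3820}\right) \frac{\sqrt{5559}}{11118} = - \frac{23059}{31639} + \left(- \frac{16557}{18158} + \frac{4607}{3820}\right) \frac{\sqrt{5559}}{11118} = - \frac{23059}{31639} + \frac{10203083 \frac{\sqrt{5559}}{11118}}{34681780} = - \frac{23059}{31639} + \frac{10203083 \sqrt{5559}}{385592030040}$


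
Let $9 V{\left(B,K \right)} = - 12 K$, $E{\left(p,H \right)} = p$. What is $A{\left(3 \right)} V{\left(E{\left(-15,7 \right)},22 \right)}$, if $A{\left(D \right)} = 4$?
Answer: $- \frac{352}{3} \approx -117.33$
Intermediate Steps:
$V{\left(B,K \right)} = - \frac{4 K}{3}$ ($V{\left(B,K \right)} = \frac{\left(-12\right) K}{9} = - \frac{4 K}{3}$)
$A{\left(3 \right)} V{\left(E{\left(-15,7 \right)},22 \right)} = 4 \left(\left(- \frac{4}{3}\right) 22\right) = 4 \left(- \frac{88}{3}\right) = - \frac{352}{3}$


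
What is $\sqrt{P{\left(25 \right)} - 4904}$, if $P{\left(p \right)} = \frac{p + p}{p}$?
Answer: $i \sqrt{4902} \approx 70.014 i$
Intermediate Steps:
$P{\left(p \right)} = 2$ ($P{\left(p \right)} = \frac{2 p}{p} = 2$)
$\sqrt{P{\left(25 \right)} - 4904} = \sqrt{2 - 4904} = \sqrt{-4902} = i \sqrt{4902}$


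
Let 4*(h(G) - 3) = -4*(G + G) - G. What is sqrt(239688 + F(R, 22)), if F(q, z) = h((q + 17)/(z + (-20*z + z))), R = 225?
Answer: sqrt(3835078)/4 ≈ 489.58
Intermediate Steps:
h(G) = 3 - 9*G/4 (h(G) = 3 + (-4*(G + G) - G)/4 = 3 + (-8*G - G)/4 = 3 + (-9*G)/4 = 3 - 9*G/4)
F(q, z) = 3 + (17 + q)/(8*z) (F(q, z) = 3 - 9*(q + 17)/(4*(z + (-20*z + z))) = 3 - 9*(17 + q)/(4*(z - 19*z)) = 3 - 9*(17 + q)/(4*((-18*z))) = 3 - 9*(17 + q)*(-1/(18*z))/4 = 3 - (-1)*(17 + q)/(8*z) = 3 + (17 + q)/(8*z))
sqrt(239688 + F(R, 22)) = sqrt(239688 + (1/8)*(17 + 225 + 24*22)/22) = sqrt(239688 + (1/8)*(1/22)*(17 + 225 + 528)) = sqrt(239688 + (1/8)*(1/22)*770) = sqrt(239688 + 35/8) = sqrt(1917539/8) = sqrt(3835078)/4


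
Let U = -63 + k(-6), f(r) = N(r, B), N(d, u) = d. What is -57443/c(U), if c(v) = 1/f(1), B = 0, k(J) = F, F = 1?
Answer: -57443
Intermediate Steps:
k(J) = 1
f(r) = r
U = -62 (U = -63 + 1 = -62)
c(v) = 1 (c(v) = 1/1 = 1)
-57443/c(U) = -57443/1 = -57443*1 = -57443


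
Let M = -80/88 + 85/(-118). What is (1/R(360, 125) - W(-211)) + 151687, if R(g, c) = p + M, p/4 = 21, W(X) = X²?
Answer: 11457868520/106917 ≈ 1.0717e+5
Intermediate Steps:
p = 84 (p = 4*21 = 84)
M = -2115/1298 (M = -80*1/88 + 85*(-1/118) = -10/11 - 85/118 = -2115/1298 ≈ -1.6294)
R(g, c) = 106917/1298 (R(g, c) = 84 - 2115/1298 = 106917/1298)
(1/R(360, 125) - W(-211)) + 151687 = (1/(106917/1298) - 1*(-211)²) + 151687 = (1298/106917 - 1*44521) + 151687 = (1298/106917 - 44521) + 151687 = -4760050459/106917 + 151687 = 11457868520/106917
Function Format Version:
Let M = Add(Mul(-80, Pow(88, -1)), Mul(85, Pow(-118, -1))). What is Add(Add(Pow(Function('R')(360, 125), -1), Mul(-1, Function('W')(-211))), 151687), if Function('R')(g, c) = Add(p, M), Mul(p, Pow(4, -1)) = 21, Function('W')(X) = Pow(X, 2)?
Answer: Rational(11457868520, 106917) ≈ 1.0717e+5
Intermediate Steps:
p = 84 (p = Mul(4, 21) = 84)
M = Rational(-2115, 1298) (M = Add(Mul(-80, Rational(1, 88)), Mul(85, Rational(-1, 118))) = Add(Rational(-10, 11), Rational(-85, 118)) = Rational(-2115, 1298) ≈ -1.6294)
Function('R')(g, c) = Rational(106917, 1298) (Function('R')(g, c) = Add(84, Rational(-2115, 1298)) = Rational(106917, 1298))
Add(Add(Pow(Function('R')(360, 125), -1), Mul(-1, Function('W')(-211))), 151687) = Add(Add(Pow(Rational(106917, 1298), -1), Mul(-1, Pow(-211, 2))), 151687) = Add(Add(Rational(1298, 106917), Mul(-1, 44521)), 151687) = Add(Add(Rational(1298, 106917), -44521), 151687) = Add(Rational(-4760050459, 106917), 151687) = Rational(11457868520, 106917)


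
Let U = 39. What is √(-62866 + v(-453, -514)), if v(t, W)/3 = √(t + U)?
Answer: √(-62866 + 9*I*√46) ≈ 0.122 + 250.73*I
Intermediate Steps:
v(t, W) = 3*√(39 + t) (v(t, W) = 3*√(t + 39) = 3*√(39 + t))
√(-62866 + v(-453, -514)) = √(-62866 + 3*√(39 - 453)) = √(-62866 + 3*√(-414)) = √(-62866 + 3*(3*I*√46)) = √(-62866 + 9*I*√46)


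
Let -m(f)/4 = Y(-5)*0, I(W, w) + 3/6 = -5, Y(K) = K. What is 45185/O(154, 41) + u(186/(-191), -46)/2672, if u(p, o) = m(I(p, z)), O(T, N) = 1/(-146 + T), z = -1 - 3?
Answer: 361480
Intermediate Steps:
z = -4
I(W, w) = -11/2 (I(W, w) = -1/2 - 5 = -11/2)
m(f) = 0 (m(f) = -(-20)*0 = -4*0 = 0)
u(p, o) = 0
45185/O(154, 41) + u(186/(-191), -46)/2672 = 45185/(1/(-146 + 154)) + 0/2672 = 45185/(1/8) + 0*(1/2672) = 45185/(1/8) + 0 = 45185*8 + 0 = 361480 + 0 = 361480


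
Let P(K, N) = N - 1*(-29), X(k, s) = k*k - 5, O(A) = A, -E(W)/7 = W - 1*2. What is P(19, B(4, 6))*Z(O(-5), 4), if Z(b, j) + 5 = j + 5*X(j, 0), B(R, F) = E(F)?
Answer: 54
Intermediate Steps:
E(W) = 14 - 7*W (E(W) = -7*(W - 1*2) = -7*(W - 2) = -7*(-2 + W) = 14 - 7*W)
B(R, F) = 14 - 7*F
X(k, s) = -5 + k² (X(k, s) = k² - 5 = -5 + k²)
P(K, N) = 29 + N (P(K, N) = N + 29 = 29 + N)
Z(b, j) = -30 + j + 5*j² (Z(b, j) = -5 + (j + 5*(-5 + j²)) = -5 + (j + (-25 + 5*j²)) = -5 + (-25 + j + 5*j²) = -30 + j + 5*j²)
P(19, B(4, 6))*Z(O(-5), 4) = (29 + (14 - 7*6))*(-30 + 4 + 5*4²) = (29 + (14 - 42))*(-30 + 4 + 5*16) = (29 - 28)*(-30 + 4 + 80) = 1*54 = 54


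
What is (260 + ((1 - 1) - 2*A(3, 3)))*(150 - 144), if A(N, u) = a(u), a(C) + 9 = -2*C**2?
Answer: 1884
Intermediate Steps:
a(C) = -9 - 2*C**2
A(N, u) = -9 - 2*u**2
(260 + ((1 - 1) - 2*A(3, 3)))*(150 - 144) = (260 + ((1 - 1) - 2*(-9 - 2*3**2)))*(150 - 144) = (260 + (0 - 2*(-9 - 2*9)))*6 = (260 + (0 - 2*(-9 - 18)))*6 = (260 + (0 - 2*(-27)))*6 = (260 + (0 + 54))*6 = (260 + 54)*6 = 314*6 = 1884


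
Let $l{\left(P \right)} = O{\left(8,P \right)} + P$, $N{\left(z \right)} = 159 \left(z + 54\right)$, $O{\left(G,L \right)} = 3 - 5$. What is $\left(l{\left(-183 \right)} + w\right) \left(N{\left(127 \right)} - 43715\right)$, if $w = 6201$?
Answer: $-89854976$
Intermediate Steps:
$O{\left(G,L \right)} = -2$ ($O{\left(G,L \right)} = 3 - 5 = -2$)
$N{\left(z \right)} = 8586 + 159 z$ ($N{\left(z \right)} = 159 \left(54 + z\right) = 8586 + 159 z$)
$l{\left(P \right)} = -2 + P$
$\left(l{\left(-183 \right)} + w\right) \left(N{\left(127 \right)} - 43715\right) = \left(\left(-2 - 183\right) + 6201\right) \left(\left(8586 + 159 \cdot 127\right) - 43715\right) = \left(-185 + 6201\right) \left(\left(8586 + 20193\right) - 43715\right) = 6016 \left(28779 - 43715\right) = 6016 \left(-14936\right) = -89854976$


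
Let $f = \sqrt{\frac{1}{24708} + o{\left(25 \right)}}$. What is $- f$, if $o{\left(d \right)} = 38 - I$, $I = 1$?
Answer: $- \frac{\sqrt{5646994869}}{12354} \approx -6.0828$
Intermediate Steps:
$o{\left(d \right)} = 37$ ($o{\left(d \right)} = 38 - 1 = 37$)
$f = \frac{\sqrt{5646994869}}{12354}$ ($f = \sqrt{\frac{1}{24708} + 37} = \sqrt{\frac{914197}{24708}} = \frac{\sqrt{5646994869}}{12354} \approx 6.0828$)
$- f = - \frac{\sqrt{5646994869}}{12354}$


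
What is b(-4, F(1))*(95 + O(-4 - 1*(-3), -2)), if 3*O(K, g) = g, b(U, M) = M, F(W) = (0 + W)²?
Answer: 283/3 ≈ 94.333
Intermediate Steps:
F(W) = W²
O(K, g) = g/3
b(-4, F(1))*(95 + O(-4 - 1*(-3), -2)) = 1²*(95 + (⅓)*(-2)) = 1*(95 - ⅔) = 1*(283/3) = 283/3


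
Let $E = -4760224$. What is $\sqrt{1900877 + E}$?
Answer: $i \sqrt{2859347} \approx 1691.0 i$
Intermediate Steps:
$\sqrt{1900877 + E} = \sqrt{1900877 - 4760224} = \sqrt{-2859347} = i \sqrt{2859347}$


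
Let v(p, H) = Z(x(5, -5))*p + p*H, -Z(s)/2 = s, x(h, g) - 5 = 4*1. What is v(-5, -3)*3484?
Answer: 365820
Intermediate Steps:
x(h, g) = 9 (x(h, g) = 5 + 4*1 = 5 + 4 = 9)
Z(s) = -2*s
v(p, H) = -18*p + H*p (v(p, H) = (-2*9)*p + p*H = -18*p + H*p)
v(-5, -3)*3484 = -5*(-18 - 3)*3484 = -5*(-21)*3484 = 105*3484 = 365820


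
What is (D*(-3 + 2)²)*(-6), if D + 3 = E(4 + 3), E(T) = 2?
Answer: 6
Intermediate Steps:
D = -1 (D = -3 + 2 = -1)
(D*(-3 + 2)²)*(-6) = -(-3 + 2)²*(-6) = -1*(-1)²*(-6) = -1*1*(-6) = -1*(-6) = 6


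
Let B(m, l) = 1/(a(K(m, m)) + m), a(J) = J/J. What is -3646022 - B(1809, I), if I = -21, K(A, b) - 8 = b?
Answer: -6599299821/1810 ≈ -3.6460e+6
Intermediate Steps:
K(A, b) = 8 + b
a(J) = 1
B(m, l) = 1/(1 + m)
-3646022 - B(1809, I) = -3646022 - 1/(1 + 1809) = -3646022 - 1/1810 = -6599299821/1810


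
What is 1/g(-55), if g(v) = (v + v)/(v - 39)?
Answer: 47/55 ≈ 0.85455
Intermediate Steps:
g(v) = 2*v/(-39 + v) (g(v) = (2*v)/(-39 + v) = 2*v/(-39 + v))
1/g(-55) = 1/(2*(-55)/(-39 - 55)) = 1/(2*(-55)/(-94)) = 1/(2*(-55)*(-1/94)) = 1/(55/47) = 47/55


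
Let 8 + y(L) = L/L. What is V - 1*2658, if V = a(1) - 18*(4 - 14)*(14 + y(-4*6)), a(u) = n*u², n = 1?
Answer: -1397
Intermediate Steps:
y(L) = -7 (y(L) = -8 + L/L = -8 + 1 = -7)
a(u) = u² (a(u) = 1*u² = u²)
V = 1261 (V = 1² - 18*(4 - 14)*(14 - 7) = 1 - (-180)*7 = 1 - 18*(-70) = 1 + 1260 = 1261)
V - 1*2658 = 1261 - 1*2658 = 1261 - 2658 = -1397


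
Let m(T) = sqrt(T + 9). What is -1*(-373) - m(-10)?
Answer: 373 - I ≈ 373.0 - 1.0*I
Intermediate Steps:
m(T) = sqrt(9 + T)
-1*(-373) - m(-10) = -1*(-373) - sqrt(9 - 10) = 373 - sqrt(-1) = 373 - I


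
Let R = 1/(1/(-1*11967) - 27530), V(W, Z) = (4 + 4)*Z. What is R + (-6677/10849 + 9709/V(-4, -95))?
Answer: -1914421238047929/142968777713560 ≈ -13.390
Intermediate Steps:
V(W, Z) = 8*Z
R = -11967/329451511 (R = 1/(1/(-11967) - 27530) = 1/(-1/11967 - 27530) = 1/(-329451511/11967) = -11967/329451511 ≈ -3.6324e-5)
R + (-6677/10849 + 9709/V(-4, -95)) = -11967/329451511 + (-6677/10849 + 9709/((8*(-95)))) = -11967/329451511 + (-6677*1/10849 + 9709/(-760)) = -11967/329451511 + (-6677/10849 + 9709*(-1/760)) = -11967/329451511 + (-6677/10849 - 511/40) = -11967/329451511 - 5810919/433960 = -1914421238047929/142968777713560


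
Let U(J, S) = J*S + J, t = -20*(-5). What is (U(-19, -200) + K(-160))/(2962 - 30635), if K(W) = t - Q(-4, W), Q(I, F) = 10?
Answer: -3871/27673 ≈ -0.13988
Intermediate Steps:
t = 100
U(J, S) = J + J*S
K(W) = 90 (K(W) = 100 - 1*10 = 100 - 10 = 90)
(U(-19, -200) + K(-160))/(2962 - 30635) = (-19*(1 - 200) + 90)/(2962 - 30635) = (-19*(-199) + 90)/(-27673) = (3781 + 90)*(-1/27673) = 3871*(-1/27673) = -3871/27673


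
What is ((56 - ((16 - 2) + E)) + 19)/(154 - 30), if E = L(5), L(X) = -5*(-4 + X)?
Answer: 33/62 ≈ 0.53226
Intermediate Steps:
L(X) = 20 - 5*X
E = -5 (E = 20 - 5*5 = 20 - 25 = -5)
((56 - ((16 - 2) + E)) + 19)/(154 - 30) = ((56 - ((16 - 2) - 5)) + 19)/(154 - 30) = ((56 - (14 - 5)) + 19)/124 = ((56 - 1*9) + 19)*(1/124) = ((56 - 9) + 19)*(1/124) = (47 + 19)*(1/124) = 66*(1/124) = 33/62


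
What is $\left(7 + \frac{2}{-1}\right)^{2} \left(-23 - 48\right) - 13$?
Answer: $-1788$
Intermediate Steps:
$\left(7 + \frac{2}{-1}\right)^{2} \left(-23 - 48\right) - 13 = \left(7 + 2 \left(-1\right)\right)^{2} \left(-71\right) - 13 = \left(7 - 2\right)^{2} \left(-71\right) - 13 = 5^{2} \left(-71\right) - 13 = 25 \left(-71\right) - 13 = -1775 - 13 = -1788$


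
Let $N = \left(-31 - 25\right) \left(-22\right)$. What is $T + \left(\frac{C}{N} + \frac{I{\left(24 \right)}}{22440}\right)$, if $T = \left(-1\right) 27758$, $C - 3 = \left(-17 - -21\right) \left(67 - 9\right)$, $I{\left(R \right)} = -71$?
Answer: $- \frac{8720394349}{314160} \approx -27758.0$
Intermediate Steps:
$N = 1232$ ($N = \left(-56\right) \left(-22\right) = 1232$)
$C = 235$ ($C = 3 + \left(-17 - -21\right) \left(67 - 9\right) = 3 + \left(-17 + 21\right) 58 = 3 + 4 \cdot 58 = 3 + 232 = 235$)
$T = -27758$
$T + \left(\frac{C}{N} + \frac{I{\left(24 \right)}}{22440}\right) = -27758 + \left(\frac{235}{1232} - \frac{71}{22440}\right) = -27758 + \frac{58931}{314160} = - \frac{8720394349}{314160}$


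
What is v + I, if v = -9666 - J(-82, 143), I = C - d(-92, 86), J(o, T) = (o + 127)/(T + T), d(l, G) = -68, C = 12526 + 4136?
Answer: 2020259/286 ≈ 7063.8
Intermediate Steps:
C = 16662
J(o, T) = (127 + o)/(2*T) (J(o, T) = (127 + o)/((2*T)) = (127 + o)*(1/(2*T)) = (127 + o)/(2*T))
I = 16730 (I = 16662 - 1*(-68) = 16662 + 68 = 16730)
v = -2764521/286 (v = -9666 - (127 - 82)/(2*143) = -9666 - 45/(2*143) = -9666 - 1*45/286 = -9666 - 45/286 = -2764521/286 ≈ -9666.2)
v + I = -2764521/286 + 16730 = 2020259/286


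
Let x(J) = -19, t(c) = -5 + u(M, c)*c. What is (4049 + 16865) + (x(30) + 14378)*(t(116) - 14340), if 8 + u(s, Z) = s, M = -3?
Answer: -224281025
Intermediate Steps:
u(s, Z) = -8 + s
t(c) = -5 - 11*c (t(c) = -5 + (-8 - 3)*c = -5 - 11*c)
(4049 + 16865) + (x(30) + 14378)*(t(116) - 14340) = (4049 + 16865) + (-19 + 14378)*((-5 - 11*116) - 14340) = 20914 + 14359*((-5 - 1276) - 14340) = 20914 + 14359*(-1281 - 14340) = 20914 + 14359*(-15621) = 20914 - 224301939 = -224281025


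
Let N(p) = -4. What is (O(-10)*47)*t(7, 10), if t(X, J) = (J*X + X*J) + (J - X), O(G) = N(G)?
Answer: -26884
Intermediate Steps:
O(G) = -4
t(X, J) = J - X + 2*J*X (t(X, J) = (J*X + J*X) + (J - X) = 2*J*X + (J - X) = J - X + 2*J*X)
(O(-10)*47)*t(7, 10) = (-4*47)*(10 - 1*7 + 2*10*7) = -188*(10 - 7 + 140) = -188*143 = -26884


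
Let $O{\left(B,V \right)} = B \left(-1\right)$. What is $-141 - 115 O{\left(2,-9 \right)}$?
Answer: $89$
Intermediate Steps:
$O{\left(B,V \right)} = - B$
$-141 - 115 O{\left(2,-9 \right)} = -141 - 115 \left(\left(-1\right) 2\right) = -141 - -230 = -141 + 230 = 89$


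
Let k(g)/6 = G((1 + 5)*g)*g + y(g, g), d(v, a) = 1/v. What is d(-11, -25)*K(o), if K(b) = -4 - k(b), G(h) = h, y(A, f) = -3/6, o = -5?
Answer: 901/11 ≈ 81.909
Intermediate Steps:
y(A, f) = -1/2 (y(A, f) = -3*1/6 = -1/2)
k(g) = -3 + 36*g**2 (k(g) = 6*(((1 + 5)*g)*g - 1/2) = 6*((6*g)*g - 1/2) = 6*(6*g**2 - 1/2) = 6*(-1/2 + 6*g**2) = -3 + 36*g**2)
K(b) = -1 - 36*b**2 (K(b) = -4 - (-3 + 36*b**2) = -4 + (3 - 36*b**2) = -1 - 36*b**2)
d(-11, -25)*K(o) = (-1 - 36*(-5)**2)/(-11) = -(-1 - 36*25)/11 = -(-1 - 900)/11 = -1/11*(-901) = 901/11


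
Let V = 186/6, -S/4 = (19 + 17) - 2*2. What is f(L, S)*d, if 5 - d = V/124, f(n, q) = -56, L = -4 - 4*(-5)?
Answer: -266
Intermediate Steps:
L = 16 (L = -4 + 20 = 16)
S = -128 (S = -4*((19 + 17) - 2*2) = -4*(36 - 4) = -4*32 = -128)
V = 31 (V = 186*(1/6) = 31)
d = 19/4 (d = 5 - 31/124 = 5 - 1*1/4 = 5 - 1/4 = 19/4 ≈ 4.7500)
f(L, S)*d = -56*19/4 = -266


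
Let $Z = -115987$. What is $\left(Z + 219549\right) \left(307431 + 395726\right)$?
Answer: $72820345234$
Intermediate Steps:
$\left(Z + 219549\right) \left(307431 + 395726\right) = \left(-115987 + 219549\right) \left(307431 + 395726\right) = 103562 \cdot 703157 = 72820345234$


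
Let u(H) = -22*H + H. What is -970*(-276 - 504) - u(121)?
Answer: 759141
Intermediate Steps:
u(H) = -21*H
-970*(-276 - 504) - u(121) = -970*(-276 - 504) - (-21)*121 = -970*(-780) - 1*(-2541) = 756600 + 2541 = 759141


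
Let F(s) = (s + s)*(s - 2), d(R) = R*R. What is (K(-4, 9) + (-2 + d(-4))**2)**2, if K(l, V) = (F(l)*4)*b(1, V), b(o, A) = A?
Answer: 3701776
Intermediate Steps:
d(R) = R**2
F(s) = 2*s*(-2 + s) (F(s) = (2*s)*(-2 + s) = 2*s*(-2 + s))
K(l, V) = 8*V*l*(-2 + l) (K(l, V) = ((2*l*(-2 + l))*4)*V = (8*l*(-2 + l))*V = 8*V*l*(-2 + l))
(K(-4, 9) + (-2 + d(-4))**2)**2 = (8*9*(-4)*(-2 - 4) + (-2 + (-4)**2)**2)**2 = (8*9*(-4)*(-6) + (-2 + 16)**2)**2 = (1728 + 14**2)**2 = (1728 + 196)**2 = 1924**2 = 3701776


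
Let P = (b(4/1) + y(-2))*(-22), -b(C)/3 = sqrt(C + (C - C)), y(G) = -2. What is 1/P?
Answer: 1/176 ≈ 0.0056818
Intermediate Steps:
b(C) = -3*sqrt(C) (b(C) = -3*sqrt(C + (C - C)) = -3*sqrt(C + 0) = -3*sqrt(C))
P = 176 (P = (-3*sqrt(4) - 2)*(-22) = (-3*2 - 2)*(-22) = (-6 - 2)*(-22) = -8*(-22) = 176)
1/P = 1/176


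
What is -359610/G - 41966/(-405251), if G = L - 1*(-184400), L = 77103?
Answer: -12250734292/9634032023 ≈ -1.2716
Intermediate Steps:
G = 261503 (G = 77103 - 1*(-184400) = 77103 + 184400 = 261503)
-359610/G - 41966/(-405251) = -359610/261503 - 41966/(-405251) = -359610*1/261503 - 41966*(-1/405251) = -359610/261503 + 41966/405251 = -12250734292/9634032023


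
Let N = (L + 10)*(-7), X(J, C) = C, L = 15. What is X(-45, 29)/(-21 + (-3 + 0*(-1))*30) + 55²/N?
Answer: -13634/777 ≈ -17.547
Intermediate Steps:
N = -175 (N = (15 + 10)*(-7) = 25*(-7) = -175)
X(-45, 29)/(-21 + (-3 + 0*(-1))*30) + 55²/N = 29/(-21 + (-3 + 0*(-1))*30) + 55²/(-175) = 29/(-21 + (-3 + 0)*30) + 3025*(-1/175) = 29/(-21 - 3*30) - 121/7 = 29/(-21 - 90) - 121/7 = 29/(-111) - 121/7 = 29*(-1/111) - 121/7 = -29/111 - 121/7 = -13634/777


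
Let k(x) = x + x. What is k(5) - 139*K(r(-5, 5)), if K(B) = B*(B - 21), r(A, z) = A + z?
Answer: 10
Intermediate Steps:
k(x) = 2*x
K(B) = B*(-21 + B)
k(5) - 139*K(r(-5, 5)) = 2*5 - 139*(-5 + 5)*(-21 + (-5 + 5)) = 10 - 0*(-21 + 0) = 10 - 0*(-21) = 10 - 139*0 = 10 + 0 = 10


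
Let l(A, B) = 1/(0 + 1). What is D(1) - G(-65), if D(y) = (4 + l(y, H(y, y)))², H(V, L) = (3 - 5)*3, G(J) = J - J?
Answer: 25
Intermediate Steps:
G(J) = 0
H(V, L) = -6 (H(V, L) = -2*3 = -6)
l(A, B) = 1 (l(A, B) = 1/1 = 1)
D(y) = 25 (D(y) = (4 + 1)² = 5² = 25)
D(1) - G(-65) = 25 - 1*0 = 25 + 0 = 25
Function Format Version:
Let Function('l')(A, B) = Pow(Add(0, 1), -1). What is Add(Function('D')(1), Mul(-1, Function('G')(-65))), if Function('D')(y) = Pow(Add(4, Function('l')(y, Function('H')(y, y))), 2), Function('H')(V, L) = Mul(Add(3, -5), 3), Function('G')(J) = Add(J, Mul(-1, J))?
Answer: 25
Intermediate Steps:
Function('G')(J) = 0
Function('H')(V, L) = -6 (Function('H')(V, L) = Mul(-2, 3) = -6)
Function('l')(A, B) = 1 (Function('l')(A, B) = Pow(1, -1) = 1)
Function('D')(y) = 25 (Function('D')(y) = Pow(Add(4, 1), 2) = Pow(5, 2) = 25)
Add(Function('D')(1), Mul(-1, Function('G')(-65))) = Add(25, Mul(-1, 0)) = Add(25, 0) = 25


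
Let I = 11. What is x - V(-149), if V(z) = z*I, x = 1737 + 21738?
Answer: 25114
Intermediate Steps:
x = 23475
V(z) = 11*z (V(z) = z*11 = 11*z)
x - V(-149) = 23475 - 11*(-149) = 23475 - 1*(-1639) = 23475 + 1639 = 25114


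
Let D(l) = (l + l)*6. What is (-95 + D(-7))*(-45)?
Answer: 8055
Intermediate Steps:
D(l) = 12*l (D(l) = (2*l)*6 = 12*l)
(-95 + D(-7))*(-45) = (-95 + 12*(-7))*(-45) = (-95 - 84)*(-45) = -179*(-45) = 8055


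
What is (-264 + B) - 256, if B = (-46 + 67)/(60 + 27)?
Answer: -15073/29 ≈ -519.76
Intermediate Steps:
B = 7/29 (B = 21/87 = 21*(1/87) = 7/29 ≈ 0.24138)
(-264 + B) - 256 = (-264 + 7/29) - 256 = -7649/29 - 256 = -15073/29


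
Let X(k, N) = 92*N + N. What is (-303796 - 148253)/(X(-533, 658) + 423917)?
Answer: -452049/485111 ≈ -0.93185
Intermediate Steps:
X(k, N) = 93*N
(-303796 - 148253)/(X(-533, 658) + 423917) = (-303796 - 148253)/(93*658 + 423917) = -452049/(61194 + 423917) = -452049/485111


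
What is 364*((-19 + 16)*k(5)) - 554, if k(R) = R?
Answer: -6014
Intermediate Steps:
364*((-19 + 16)*k(5)) - 554 = 364*((-19 + 16)*5) - 554 = 364*(-3*5) - 554 = 364*(-15) - 554 = -5460 - 554 = -6014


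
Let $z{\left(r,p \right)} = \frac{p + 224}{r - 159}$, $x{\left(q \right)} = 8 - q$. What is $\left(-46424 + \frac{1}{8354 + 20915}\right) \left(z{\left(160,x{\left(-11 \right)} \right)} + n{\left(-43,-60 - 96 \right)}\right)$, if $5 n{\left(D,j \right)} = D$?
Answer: $- \frac{318498982492}{29269} \approx -1.0882 \cdot 10^{7}$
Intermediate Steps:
$n{\left(D,j \right)} = \frac{D}{5}$
$z{\left(r,p \right)} = \frac{224 + p}{-159 + r}$
$\left(-46424 + \frac{1}{8354 + 20915}\right) \left(z{\left(160,x{\left(-11 \right)} \right)} + n{\left(-43,-60 - 96 \right)}\right) = \left(-46424 + \frac{1}{8354 + 20915}\right) \left(\frac{224 + \left(8 - -11\right)}{-159 + 160} + \frac{1}{5} \left(-43\right)\right) = \left(-46424 + \frac{1}{29269}\right) \left(\frac{224 + \left(8 + 11\right)}{1} - \frac{43}{5}\right) = \left(-46424 + \frac{1}{29269}\right) \left(1 \left(224 + 19\right) - \frac{43}{5}\right) = - \frac{1358784055 \left(1 \cdot 243 - \frac{43}{5}\right)}{29269} = - \frac{1358784055 \left(243 - \frac{43}{5}\right)}{29269} = \left(- \frac{1358784055}{29269}\right) \frac{1172}{5} = - \frac{318498982492}{29269}$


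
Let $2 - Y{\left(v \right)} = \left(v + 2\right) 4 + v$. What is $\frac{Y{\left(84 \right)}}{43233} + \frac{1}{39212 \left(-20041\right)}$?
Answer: $- \frac{111590386675}{11324851089412} \approx -0.0098536$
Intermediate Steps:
$Y{\left(v \right)} = -6 - 5 v$ ($Y{\left(v \right)} = 2 - \left(\left(v + 2\right) 4 + v\right) = 2 - \left(\left(2 + v\right) 4 + v\right) = 2 - \left(\left(8 + 4 v\right) + v\right) = 2 - \left(8 + 5 v\right) = -6 - 5 v$)
$\frac{Y{\left(84 \right)}}{43233} + \frac{1}{39212 \left(-20041\right)} = \frac{-6 - 420}{43233} + \frac{1}{39212 \left(-20041\right)} = \left(-6 - 420\right) \frac{1}{43233} + \frac{1}{39212} \left(- \frac{1}{20041}\right) = \left(-426\right) \frac{1}{43233} - \frac{1}{785847692} = - \frac{142}{14411} - \frac{1}{785847692} = - \frac{111590386675}{11324851089412}$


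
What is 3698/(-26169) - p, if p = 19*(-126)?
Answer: 62644888/26169 ≈ 2393.9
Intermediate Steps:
p = -2394
3698/(-26169) - p = 3698/(-26169) - 1*(-2394) = 3698*(-1/26169) + 2394 = -3698/26169 + 2394 = 62644888/26169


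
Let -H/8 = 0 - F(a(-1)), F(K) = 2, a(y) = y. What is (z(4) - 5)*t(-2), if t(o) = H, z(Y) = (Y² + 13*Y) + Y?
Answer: 1072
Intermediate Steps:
z(Y) = Y² + 14*Y
H = 16 (H = -8*(0 - 1*2) = -8*(0 - 2) = -8*(-2) = 16)
t(o) = 16
(z(4) - 5)*t(-2) = (4*(14 + 4) - 5)*16 = (4*18 - 5)*16 = (72 - 5)*16 = 67*16 = 1072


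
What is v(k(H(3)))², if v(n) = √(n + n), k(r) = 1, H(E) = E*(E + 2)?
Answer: 2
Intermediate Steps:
H(E) = E*(2 + E)
v(n) = √2*√n (v(n) = √(2*n) = √2*√n)
v(k(H(3)))² = (√2*√1)² = (√2*1)² = (√2)² = 2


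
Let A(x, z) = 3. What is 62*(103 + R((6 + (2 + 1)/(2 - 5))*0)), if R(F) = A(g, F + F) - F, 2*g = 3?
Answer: 6572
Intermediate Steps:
g = 3/2 (g = (½)*3 = 3/2 ≈ 1.5000)
R(F) = 3 - F
62*(103 + R((6 + (2 + 1)/(2 - 5))*0)) = 62*(103 + (3 - (6 + (2 + 1)/(2 - 5))*0)) = 62*(103 + (3 - (6 + 3/(-3))*0)) = 62*(103 + (3 - (6 + 3*(-⅓))*0)) = 62*(103 + (3 - (6 - 1)*0)) = 62*(103 + (3 - 5*0)) = 62*(103 + (3 - 1*0)) = 62*(103 + (3 + 0)) = 62*(103 + 3) = 62*106 = 6572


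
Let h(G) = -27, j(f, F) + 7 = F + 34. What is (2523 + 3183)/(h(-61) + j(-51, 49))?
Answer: 5706/49 ≈ 116.45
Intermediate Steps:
j(f, F) = 27 + F (j(f, F) = -7 + (F + 34) = -7 + (34 + F) = 27 + F)
(2523 + 3183)/(h(-61) + j(-51, 49)) = (2523 + 3183)/(-27 + (27 + 49)) = 5706/(-27 + 76) = 5706/49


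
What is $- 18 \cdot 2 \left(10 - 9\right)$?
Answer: $-36$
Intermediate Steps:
$- 18 \cdot 2 \left(10 - 9\right) = - 18 \cdot 2 \cdot 1 = \left(-18\right) 2 = -36$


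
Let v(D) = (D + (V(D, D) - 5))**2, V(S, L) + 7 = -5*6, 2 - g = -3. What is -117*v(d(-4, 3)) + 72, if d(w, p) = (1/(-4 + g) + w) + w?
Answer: -280845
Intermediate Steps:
g = 5 (g = 2 - 1*(-3) = 2 + 3 = 5)
V(S, L) = -37 (V(S, L) = -7 - 5*6 = -7 - 30 = -37)
d(w, p) = 1 + 2*w (d(w, p) = (1/(-4 + 5) + w) + w = (1/1 + w) + w = (1 + w) + w = 1 + 2*w)
v(D) = (-42 + D)**2 (v(D) = (D + (-37 - 5))**2 = (D - 42)**2 = (-42 + D)**2)
-117*v(d(-4, 3)) + 72 = -117*(-42 + (1 + 2*(-4)))**2 + 72 = -117*(-42 + (1 - 8))**2 + 72 = -117*(-42 - 7)**2 + 72 = -117*(-49)**2 + 72 = -117*2401 + 72 = -280917 + 72 = -280845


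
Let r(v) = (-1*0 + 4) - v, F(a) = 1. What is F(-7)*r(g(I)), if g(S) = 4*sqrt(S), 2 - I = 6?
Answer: 4 - 8*I ≈ 4.0 - 8.0*I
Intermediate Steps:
I = -4 (I = 2 - 1*6 = 2 - 6 = -4)
r(v) = 4 - v (r(v) = (0 + 4) - v = 4 - v)
F(-7)*r(g(I)) = 1*(4 - 4*sqrt(-4)) = 1*(4 - 4*2*I) = 1*(4 - 8*I) = 4 - 8*I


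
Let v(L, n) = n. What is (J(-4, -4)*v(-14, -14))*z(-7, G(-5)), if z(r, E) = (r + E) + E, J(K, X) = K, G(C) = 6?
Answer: 280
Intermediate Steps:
z(r, E) = r + 2*E (z(r, E) = (E + r) + E = r + 2*E)
(J(-4, -4)*v(-14, -14))*z(-7, G(-5)) = (-4*(-14))*(-7 + 2*6) = 56*(-7 + 12) = 56*5 = 280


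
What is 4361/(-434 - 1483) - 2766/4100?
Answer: -11591261/3929850 ≈ -2.9495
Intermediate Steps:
4361/(-434 - 1483) - 2766/4100 = 4361/(-1917) - 2766*1/4100 = 4361*(-1/1917) - 1383/2050 = -4361/1917 - 1383/2050 = -11591261/3929850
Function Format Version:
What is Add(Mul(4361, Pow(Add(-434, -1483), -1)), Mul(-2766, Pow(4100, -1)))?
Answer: Rational(-11591261, 3929850) ≈ -2.9495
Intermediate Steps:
Add(Mul(4361, Pow(Add(-434, -1483), -1)), Mul(-2766, Pow(4100, -1))) = Add(Mul(4361, Pow(-1917, -1)), Mul(-2766, Rational(1, 4100))) = Add(Mul(4361, Rational(-1, 1917)), Rational(-1383, 2050)) = Add(Rational(-4361, 1917), Rational(-1383, 2050)) = Rational(-11591261, 3929850)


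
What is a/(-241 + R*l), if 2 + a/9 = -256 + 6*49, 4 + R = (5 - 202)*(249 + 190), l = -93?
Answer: 162/4021525 ≈ 4.0283e-5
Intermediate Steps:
R = -86487 (R = -4 + (5 - 202)*(249 + 190) = -4 - 197*439 = -4 - 86483 = -86487)
a = 324 (a = -18 + 9*(-256 + 6*49) = -18 + 9*(-256 + 294) = -18 + 9*38 = -18 + 342 = 324)
a/(-241 + R*l) = 324/(-241 - 86487*(-93)) = 324/(-241 + 8043291) = 324/8043050 = 324*(1/8043050) = 162/4021525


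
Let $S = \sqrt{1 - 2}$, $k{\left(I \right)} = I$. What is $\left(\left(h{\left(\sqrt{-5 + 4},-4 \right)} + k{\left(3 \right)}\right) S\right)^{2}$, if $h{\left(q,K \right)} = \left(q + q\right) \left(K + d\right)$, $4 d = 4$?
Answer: $27 + 36 i \approx 27.0 + 36.0 i$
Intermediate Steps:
$d = 1$ ($d = \frac{1}{4} \cdot 4 = 1$)
$h{\left(q,K \right)} = 2 q \left(1 + K\right)$ ($h{\left(q,K \right)} = \left(q + q\right) \left(K + 1\right) = 2 q \left(1 + K\right)$)
$S = i$ ($S = \sqrt{-1} = i \approx 1.0 i$)
$\left(\left(h{\left(\sqrt{-5 + 4},-4 \right)} + k{\left(3 \right)}\right) S\right)^{2} = \left(\left(2 \sqrt{-5 + 4} \left(1 - 4\right) + 3\right) i\right)^{2} = \left(\left(2 \sqrt{-1} \left(-3\right) + 3\right) i\right)^{2} = \left(\left(2 i \left(-3\right) + 3\right) i\right)^{2} = \left(\left(- 6 i + 3\right) i\right)^{2} = \left(\left(3 - 6 i\right) i\right)^{2} = \left(i \left(3 - 6 i\right)\right)^{2} = - \left(3 - 6 i\right)^{2}$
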